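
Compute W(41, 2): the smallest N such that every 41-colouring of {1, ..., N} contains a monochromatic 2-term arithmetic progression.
W(41, 2) = 41 + 1 = 42

A 2-term AP is any pair of integers, so a monochromatic 2-AP exists iff some colour is used at least twice. With 41 colours, the colouring i ↦ i on {1, ..., 41} uses each colour once, avoiding any monochromatic pair, so W(41, 2) > 41. For {1, ..., 42}, pigeonhole forces two integers of the same colour, which form a monochromatic 2-AP. Hence W(41, 2) = 42.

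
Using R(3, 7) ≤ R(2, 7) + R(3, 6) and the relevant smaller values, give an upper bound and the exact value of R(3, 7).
R(3, 7) ≤ R(2, 7) + R(3, 6) = 7 + 18 = 25; exact value R(3, 7) = 23.

The Erdős–Szekeres recurrence R(r, s) ≤ R(r−1, s) + R(r, s−1) applied to (r, s) = (3, 7) gives
  R(3, 7) ≤ R(2, 7) + R(3, 6) = 7 + 18 = 25.
(Recall R(2, k) = k and R is symmetric.) The recurrence is not tight here (it gives 25, but the exact value is R(3, 7) = 23); the tight upper bound requires a sharper argument than the simple recurrence, combined with a lower-bound construction on K_{22}.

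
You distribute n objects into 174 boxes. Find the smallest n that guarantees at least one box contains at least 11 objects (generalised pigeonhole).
n = (11 − 1)·174 + 1 = 1741

By the generalised pigeonhole principle, to guarantee some box contains ≥ r objects we need more than (r − 1) · k objects total. Threshold: n = (r − 1) · k + 1. With r = 11 and k = 174: n = 10 · 174 + 1 = 1740 + 1 = 1741. For n = 1740 = 10 · 174, we can put exactly 10 objects in every box, avoiding 11 in any single one — so 1741 is tight.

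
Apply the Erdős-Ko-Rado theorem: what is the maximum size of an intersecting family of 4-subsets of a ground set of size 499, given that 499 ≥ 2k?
max |F| = C(498, 3) = 20460496

Erdős-Ko-Rado (1961): when n ≥ 2k, max |F| = C(n−1, k−1). The bound is attained by the star {A : i ∈ A} for any fixed i ∈ [n]. Here C(499−1, 4−1) = C(498, 3) = 20460496.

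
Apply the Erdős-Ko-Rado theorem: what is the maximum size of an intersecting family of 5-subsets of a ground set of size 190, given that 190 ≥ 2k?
max |F| = C(189, 4) = 51494751

Erdős-Ko-Rado (1961): when n ≥ 2k, max |F| = C(n−1, k−1). The bound is attained by the star {A : i ∈ A} for any fixed i ∈ [n]. Here C(190−1, 5−1) = C(189, 4) = 51494751.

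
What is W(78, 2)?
W(78, 2) = 78 + 1 = 79

A 2-term AP is any pair of integers, so a monochromatic 2-AP exists iff some colour is used at least twice. With 78 colours, the colouring i ↦ i on {1, ..., 78} uses each colour once, avoiding any monochromatic pair, so W(78, 2) > 78. For {1, ..., 79}, pigeonhole forces two integers of the same colour, which form a monochromatic 2-AP. Hence W(78, 2) = 79.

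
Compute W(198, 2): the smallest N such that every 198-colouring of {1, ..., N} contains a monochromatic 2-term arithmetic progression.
W(198, 2) = 198 + 1 = 199

A 2-term AP is any pair of integers, so a monochromatic 2-AP exists iff some colour is used at least twice. With 198 colours, the colouring i ↦ i on {1, ..., 198} uses each colour once, avoiding any monochromatic pair, so W(198, 2) > 198. For {1, ..., 199}, pigeonhole forces two integers of the same colour, which form a monochromatic 2-AP. Hence W(198, 2) = 199.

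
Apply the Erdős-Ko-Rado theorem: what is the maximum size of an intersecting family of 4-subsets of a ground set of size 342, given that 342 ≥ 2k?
max |F| = C(341, 3) = 6550610

Erdős-Ko-Rado (1961): when n ≥ 2k, max |F| = C(n−1, k−1). The bound is attained by the star {A : i ∈ A} for any fixed i ∈ [n]. Here C(342−1, 4−1) = C(341, 3) = 6550610.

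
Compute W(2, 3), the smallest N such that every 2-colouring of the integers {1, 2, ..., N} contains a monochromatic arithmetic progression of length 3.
W(2, 3) = 9

Lower bound: the 2-colouring RRBBRRBB of {1, ..., 8} (R at positions {1, 2, 5, 6}, B at {3, 4, 7, 8}) contains no monochromatic 3-term AP, so W(2, 3) > 8. Upper bound: a case analysis on any 2-colouring of {1, ..., 9} forces such an AP. Hence W(2, 3) = 9.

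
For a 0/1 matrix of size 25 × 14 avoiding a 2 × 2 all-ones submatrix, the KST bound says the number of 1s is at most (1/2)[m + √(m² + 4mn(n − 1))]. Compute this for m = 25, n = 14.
z(25, 14; 2, 2) ≤ (1/2)[25 + √(25² + 4·25·14·13)] = (1/2)[25 + √18825] = 81.1021

Kővári–Sós–Turán: let r_1, ..., r_25 be the row sums and z = Σ r_i the total number of 1s. Each pair of columns can share at most one row with both entries 1 (else a 2×2 all-ones block appears), so Σ_i C(r_i, 2) ≤ C(14, 2) = 91. By convexity Σ_i C(r_i, 2) ≥ 25·C(z/25, 2) = z(z − 25)/(2·25), giving z² − 25z − 25·14·13 ≤ 0 and hence z ≤ (1/2)[25 + √(625 + 4·4550)] = (1/2)[25 + √18825] ≈ (1/2)(25 + 137.2042) = 81.1021.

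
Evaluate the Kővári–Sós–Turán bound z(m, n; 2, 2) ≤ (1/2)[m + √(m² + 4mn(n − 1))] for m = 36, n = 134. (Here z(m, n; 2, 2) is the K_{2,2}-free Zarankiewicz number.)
z(36, 134; 2, 2) ≤ (1/2)[36 + √(36² + 4·36·134·133)] = (1/2)[36 + √2567664] = 819.1966

Kővári–Sós–Turán: let r_1, ..., r_36 be the row sums and z = Σ r_i the total number of 1s. Each pair of columns can share at most one row with both entries 1 (else a 2×2 all-ones block appears), so Σ_i C(r_i, 2) ≤ C(134, 2) = 8911. By convexity Σ_i C(r_i, 2) ≥ 36·C(z/36, 2) = z(z − 36)/(2·36), giving z² − 36z − 36·134·133 ≤ 0 and hence z ≤ (1/2)[36 + √(1296 + 4·641592)] = (1/2)[36 + √2567664] ≈ (1/2)(36 + 1602.3932) = 819.1966.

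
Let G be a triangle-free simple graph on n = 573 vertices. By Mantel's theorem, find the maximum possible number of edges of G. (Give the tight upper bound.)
ex(573, K_3) = ⌊573^2/4⌋ = 82082

Mantel (1907): a triangle-free graph on n vertices has at most ⌊n^2/4⌋ edges, with equality for the complete bipartite graph K_{⌊n/2⌋, ⌈n/2⌉}. For n = 573: ⌊573^2/4⌋ = ⌊328329/4⌋ = 82082. The extremal graph is K_{286, 287}, which has 286·287 = 82082 edges.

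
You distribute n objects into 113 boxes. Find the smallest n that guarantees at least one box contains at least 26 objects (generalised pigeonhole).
n = (26 − 1)·113 + 1 = 2826

By the generalised pigeonhole principle, to guarantee some box contains ≥ r objects we need more than (r − 1) · k objects total. Threshold: n = (r − 1) · k + 1. With r = 26 and k = 113: n = 25 · 113 + 1 = 2825 + 1 = 2826. For n = 2825 = 25 · 113, we can put exactly 25 objects in every box, avoiding 26 in any single one — so 2826 is tight.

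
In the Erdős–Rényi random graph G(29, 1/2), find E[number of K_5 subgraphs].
E[# K_5] = C(29, 5) · (1/2)^C(5, 2) = 118755 / 2^10 ≈ 115.971680

For each 5-subset S of vertices (there are C(29, 5) = 118755 such S), let X_S = 1 if S induces a K_5 (all C(5, 2) = 10 edges present). Then P(X_S = 1) = (1/2)^10 = 1/1024. By linearity of expectation, E[# K_5] = C(29, 5) · (1/2)^10 = 118755 / 1024 ≈ 115.971680.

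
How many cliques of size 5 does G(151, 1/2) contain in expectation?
E[# K_5] = C(151, 5) · (1/2)^C(5, 2) = 611860305 / 2^10 ≈ 597519.829102

For each 5-subset S of vertices (there are C(151, 5) = 611860305 such S), let X_S = 1 if S induces a K_5 (all C(5, 2) = 10 edges present). Then P(X_S = 1) = (1/2)^10 = 1/1024. By linearity of expectation, E[# K_5] = C(151, 5) · (1/2)^10 = 611860305 / 1024 ≈ 597519.829102.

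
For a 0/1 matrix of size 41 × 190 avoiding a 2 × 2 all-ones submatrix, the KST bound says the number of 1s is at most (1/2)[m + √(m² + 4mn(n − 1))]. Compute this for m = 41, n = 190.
z(41, 190; 2, 2) ≤ (1/2)[41 + √(41² + 4·41·190·189)] = (1/2)[41 + √5890921] = 1234.061

Kővári–Sós–Turán: let r_1, ..., r_41 be the row sums and z = Σ r_i the total number of 1s. Each pair of columns can share at most one row with both entries 1 (else a 2×2 all-ones block appears), so Σ_i C(r_i, 2) ≤ C(190, 2) = 17955. By convexity Σ_i C(r_i, 2) ≥ 41·C(z/41, 2) = z(z − 41)/(2·41), giving z² − 41z − 41·190·189 ≤ 0 and hence z ≤ (1/2)[41 + √(1681 + 4·1472310)] = (1/2)[41 + √5890921] ≈ (1/2)(41 + 2427.122) = 1234.061.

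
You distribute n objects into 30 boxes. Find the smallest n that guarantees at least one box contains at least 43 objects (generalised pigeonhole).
n = (43 − 1)·30 + 1 = 1261

By the generalised pigeonhole principle, to guarantee some box contains ≥ r objects we need more than (r − 1) · k objects total. Threshold: n = (r − 1) · k + 1. With r = 43 and k = 30: n = 42 · 30 + 1 = 1260 + 1 = 1261. For n = 1260 = 42 · 30, we can put exactly 42 objects in every box, avoiding 43 in any single one — so 1261 is tight.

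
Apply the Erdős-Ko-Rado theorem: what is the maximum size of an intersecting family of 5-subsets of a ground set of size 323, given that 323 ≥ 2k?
max |F| = C(322, 4) = 439633040

The Erdős-Ko-Rado theorem states: for n ≥ 2k, an intersecting family of k-subsets of an n-element set has size at most C(n − 1, k − 1), with equality for 'star' families {A ⊆ [n] : |A| = k, i ∈ A} (fix an element i). For n = 323, k = 5: C(322, 4) = 439633040.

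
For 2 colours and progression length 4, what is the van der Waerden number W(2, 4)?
W(2, 4) = 35

This is a classical value, W(2, 4) = 35, established by combining an explicit 2-colouring of {1, ..., 34} with no monochromatic 4-AP (giving the lower bound W(2, 4) > 34) and a finite case analysis / exhaustive computer search showing every 2-colouring of {1, ..., 35} has such an AP.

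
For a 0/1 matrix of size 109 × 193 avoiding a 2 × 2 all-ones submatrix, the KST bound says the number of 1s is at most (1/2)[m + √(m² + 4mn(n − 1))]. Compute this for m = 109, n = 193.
z(109, 193; 2, 2) ≤ (1/2)[109 + √(109² + 4·109·193·192)] = (1/2)[109 + √16168297] = 2064.991

Kővári–Sós–Turán: let r_1, ..., r_109 be the row sums and z = Σ r_i the total number of 1s. Each pair of columns can share at most one row with both entries 1 (else a 2×2 all-ones block appears), so Σ_i C(r_i, 2) ≤ C(193, 2) = 18528. By convexity Σ_i C(r_i, 2) ≥ 109·C(z/109, 2) = z(z − 109)/(2·109), giving z² − 109z − 109·193·192 ≤ 0 and hence z ≤ (1/2)[109 + √(11881 + 4·4039104)] = (1/2)[109 + √16168297] ≈ (1/2)(109 + 4020.9821) = 2064.991.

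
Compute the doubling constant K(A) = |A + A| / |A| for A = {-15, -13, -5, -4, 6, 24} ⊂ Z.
K = |A + A| / |A| = 20/6 = 10/3

Enumerate A + A = {a + b : a, b ∈ A}. With |A| = 6, there are |A|^2 = 36 ordered sum pairs; collecting distinct values, A + A = {-30, -28, -26, -20, -19, -18, -17, -10, -9, -8, -7, 1, 2, 9, 11, 12, 19, 20, 30, 48}, so |A + A| = 20. Thus K = 20/6 = 10/3. For comparison, the minimum possible |A + A| over all 6-element sets is 2·6 − 1 = 11 (so min K = 11/6), attained only by arithmetic progressions.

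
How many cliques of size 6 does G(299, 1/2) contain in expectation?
E[# K_6] = C(299, 6) · (1/2)^C(6, 2) = 943566389766 / 2^15 = 471783194883/16384 ≈ 28795361.015808

For each 6-subset S of vertices (there are C(299, 6) = 943566389766 such S), let X_S = 1 if S induces a K_6 (all C(6, 2) = 15 edges present). Then P(X_S = 1) = (1/2)^15 = 1/32768. By linearity of expectation, E[# K_6] = C(299, 6) · (1/2)^15 = 943566389766 / 32768 = 471783194883/16384 ≈ 28795361.015808.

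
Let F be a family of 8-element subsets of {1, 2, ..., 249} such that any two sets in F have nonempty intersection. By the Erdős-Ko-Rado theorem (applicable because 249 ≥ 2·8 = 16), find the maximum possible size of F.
max |F| = C(248, 7) = 10510678570392

The Erdős-Ko-Rado theorem states: for n ≥ 2k, an intersecting family of k-subsets of an n-element set has size at most C(n − 1, k − 1), with equality for 'star' families {A ⊆ [n] : |A| = k, i ∈ A} (fix an element i). For n = 249, k = 8: C(248, 7) = 10510678570392.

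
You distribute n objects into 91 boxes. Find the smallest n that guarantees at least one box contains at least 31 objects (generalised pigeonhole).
n = (31 − 1)·91 + 1 = 2731

By the generalised pigeonhole principle, to guarantee some box contains ≥ r objects we need more than (r − 1) · k objects total. Threshold: n = (r − 1) · k + 1. With r = 31 and k = 91: n = 30 · 91 + 1 = 2730 + 1 = 2731. For n = 2730 = 30 · 91, we can put exactly 30 objects in every box, avoiding 31 in any single one — so 2731 is tight.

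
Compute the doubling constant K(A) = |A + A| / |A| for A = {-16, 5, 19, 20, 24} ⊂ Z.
K = |A + A| / |A| = 15/5 = 3

Enumerate A + A = {a + b : a, b ∈ A}. With |A| = 5, there are |A|^2 = 25 ordered sum pairs; collecting distinct values, A + A = {-32, -11, 3, 4, 8, 10, 24, 25, 29, 38, 39, 40, 43, 44, 48}, so |A + A| = 15. Thus K = 15/5 = 3. For comparison, the minimum possible |A + A| over all 5-element sets is 2·5 − 1 = 9 (so min K = 9/5), attained only by arithmetic progressions.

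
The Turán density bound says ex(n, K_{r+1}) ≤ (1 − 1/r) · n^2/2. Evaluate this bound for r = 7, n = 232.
Turán density bound = (6/7) · 232^2/2 = 161472/7 ≈ 23067.4286

Turán's theorem: ex(n, K_{r+1}) is achieved by the complete r-partite Turán graph T(n, r) with parts as balanced as possible, and is at most (1 − 1/r) · n^2/2. For r = 7, n = 232: the density bound is (6/7) · 53824/2 = 161472/7 ≈ 23067.4286. The integer-valued extremum is e(T(232, 7)) = 23067, which is strictly less than the density bound 161472/7 since 7 ∤ 232 (the parts of T(232, 7) cannot all be equal).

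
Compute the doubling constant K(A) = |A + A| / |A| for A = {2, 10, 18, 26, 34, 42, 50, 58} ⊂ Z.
K = |A + A| / |A| = 15/8

Enumerate A + A = {a + b : a, b ∈ A}. With |A| = 8, there are |A|^2 = 64 ordered sum pairs; collecting distinct values, A + A = {4, 12, 20, 28, 36, 44, 52, 60, 68, 76, 84, 92, 100, 108, 116}, so |A + A| = 15. Thus K = 15/8. Here |A + A| = 2|A| − 1 = 15, the minimum possible — so K = 15/8 is minimal, which holds iff A is an arithmetic progression.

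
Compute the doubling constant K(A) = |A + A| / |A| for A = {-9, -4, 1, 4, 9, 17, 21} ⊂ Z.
K = |A + A| / |A| = 22/7

Enumerate A + A = {a + b : a, b ∈ A}. With |A| = 7, there are |A|^2 = 49 ordered sum pairs; collecting distinct values, A + A = {-18, -13, -8, -5, -3, 0, 2, 5, 8, 10, 12, 13, 17, 18, 21, 22, 25, 26, 30, 34, 38, 42}, so |A + A| = 22. Thus K = 22/7. For comparison, the minimum possible |A + A| over all 7-element sets is 2·7 − 1 = 13 (so min K = 13/7), attained only by arithmetic progressions.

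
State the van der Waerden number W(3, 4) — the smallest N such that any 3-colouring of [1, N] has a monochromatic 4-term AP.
W(3, 4) = 293

W(3, 4) = 293. The lower bound W(3, 4) > 292 comes from an explicit good 3-colouring of [1, 292]; the upper bound W(3, 4) ≤ 293 was verified by exhaustive search over 3-colourings of [1, 293].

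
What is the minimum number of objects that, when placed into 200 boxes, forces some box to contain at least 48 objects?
n = (48 − 1)·200 + 1 = 9401

By the generalised pigeonhole principle, to guarantee some box contains ≥ r objects we need more than (r − 1) · k objects total. Threshold: n = (r − 1) · k + 1. With r = 48 and k = 200: n = 47 · 200 + 1 = 9400 + 1 = 9401. For n = 9400 = 47 · 200, we can put exactly 47 objects in every box, avoiding 48 in any single one — so 9401 is tight.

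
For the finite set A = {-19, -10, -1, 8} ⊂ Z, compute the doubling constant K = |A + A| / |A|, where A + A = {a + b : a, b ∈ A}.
K = |A + A| / |A| = 7/4

Enumerate A + A = {a + b : a, b ∈ A}. With |A| = 4, there are |A|^2 = 16 ordered sum pairs; collecting distinct values, A + A = {-38, -29, -20, -11, -2, 7, 16}, so |A + A| = 7. Thus K = 7/4. Here |A + A| = 2|A| − 1 = 7, the minimum possible — so K = 7/4 is minimal, which holds iff A is an arithmetic progression.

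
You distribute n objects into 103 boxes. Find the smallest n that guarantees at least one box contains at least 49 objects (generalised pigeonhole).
n = (49 − 1)·103 + 1 = 4945

By the generalised pigeonhole principle, to guarantee some box contains ≥ r objects we need more than (r − 1) · k objects total. Threshold: n = (r − 1) · k + 1. With r = 49 and k = 103: n = 48 · 103 + 1 = 4944 + 1 = 4945. For n = 4944 = 48 · 103, we can put exactly 48 objects in every box, avoiding 49 in any single one — so 4945 is tight.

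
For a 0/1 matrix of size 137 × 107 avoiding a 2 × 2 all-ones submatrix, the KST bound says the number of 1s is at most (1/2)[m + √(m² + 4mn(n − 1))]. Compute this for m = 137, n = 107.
z(137, 107; 2, 2) ≤ (1/2)[137 + √(137² + 4·137·107·106)] = (1/2)[137 + √6234185] = 1316.9175

Kővári–Sós–Turán: let r_1, ..., r_137 be the row sums and z = Σ r_i the total number of 1s. Each pair of columns can share at most one row with both entries 1 (else a 2×2 all-ones block appears), so Σ_i C(r_i, 2) ≤ C(107, 2) = 5671. By convexity Σ_i C(r_i, 2) ≥ 137·C(z/137, 2) = z(z − 137)/(2·137), giving z² − 137z − 137·107·106 ≤ 0 and hence z ≤ (1/2)[137 + √(18769 + 4·1553854)] = (1/2)[137 + √6234185] ≈ (1/2)(137 + 2496.835) = 1316.9175.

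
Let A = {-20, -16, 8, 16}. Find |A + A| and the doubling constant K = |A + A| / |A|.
K = |A + A| / |A| = 10/4 = 5/2

Enumerate A + A = {a + b : a, b ∈ A}. With |A| = 4, there are |A|^2 = 16 ordered sum pairs; collecting distinct values, A + A = {-40, -36, -32, -12, -8, -4, 0, 16, 24, 32}, so |A + A| = 10. Thus K = 10/4 = 5/2. For comparison, the minimum possible |A + A| over all 4-element sets is 2·4 − 1 = 7 (so min K = 7/4), attained only by arithmetic progressions.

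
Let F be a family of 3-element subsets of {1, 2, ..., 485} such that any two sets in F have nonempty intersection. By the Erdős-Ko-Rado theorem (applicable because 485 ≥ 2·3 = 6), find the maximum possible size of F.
max |F| = C(484, 2) = 116886

Erdős-Ko-Rado (1961): when n ≥ 2k, max |F| = C(n−1, k−1). The bound is attained by the star {A : i ∈ A} for any fixed i ∈ [n]. Here C(485−1, 3−1) = C(484, 2) = 116886.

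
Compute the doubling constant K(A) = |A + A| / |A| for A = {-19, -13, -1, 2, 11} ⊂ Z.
K = |A + A| / |A| = 14/5

Enumerate A + A = {a + b : a, b ∈ A}. With |A| = 5, there are |A|^2 = 25 ordered sum pairs; collecting distinct values, A + A = {-38, -32, -26, -20, -17, -14, -11, -8, -2, 1, 4, 10, 13, 22}, so |A + A| = 14. Thus K = 14/5. For comparison, the minimum possible |A + A| over all 5-element sets is 2·5 − 1 = 9 (so min K = 9/5), attained only by arithmetic progressions.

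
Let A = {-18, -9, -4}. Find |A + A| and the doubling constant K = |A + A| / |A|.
K = |A + A| / |A| = 6/3 = 2

Enumerate A + A = {a + b : a, b ∈ A}. With |A| = 3, there are |A|^2 = 9 ordered sum pairs; collecting distinct values, A + A = {-36, -27, -22, -18, -13, -8}, so |A + A| = 6. Thus K = 6/3 = 2. For comparison, the minimum possible |A + A| over all 3-element sets is 2·3 − 1 = 5 (so min K = 5/3), attained only by arithmetic progressions.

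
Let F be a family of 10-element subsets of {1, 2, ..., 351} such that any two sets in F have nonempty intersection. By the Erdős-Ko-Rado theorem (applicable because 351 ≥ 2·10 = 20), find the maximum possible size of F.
max |F| = C(350, 9) = 195800149788953150

Erdős-Ko-Rado (1961): when n ≥ 2k, max |F| = C(n−1, k−1). The bound is attained by the star {A : i ∈ A} for any fixed i ∈ [n]. Here C(351−1, 10−1) = C(350, 9) = 195800149788953150.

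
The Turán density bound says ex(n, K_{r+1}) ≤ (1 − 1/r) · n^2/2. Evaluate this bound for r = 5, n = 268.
Turán density bound = (4/5) · 268^2/2 = 143648/5 ≈ 28729.6

Turán's theorem: ex(n, K_{r+1}) is achieved by the complete r-partite Turán graph T(n, r) with parts as balanced as possible, and is at most (1 − 1/r) · n^2/2. For r = 5, n = 268: the density bound is (4/5) · 71824/2 = 143648/5 ≈ 28729.6. The integer-valued extremum is e(T(268, 5)) = 28729, which is strictly less than the density bound 143648/5 since 5 ∤ 268 (the parts of T(268, 5) cannot all be equal).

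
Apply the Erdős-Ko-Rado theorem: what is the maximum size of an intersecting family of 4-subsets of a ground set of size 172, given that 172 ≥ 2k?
max |F| = C(171, 3) = 818805

Erdős-Ko-Rado (1961): when n ≥ 2k, max |F| = C(n−1, k−1). The bound is attained by the star {A : i ∈ A} for any fixed i ∈ [n]. Here C(172−1, 4−1) = C(171, 3) = 818805.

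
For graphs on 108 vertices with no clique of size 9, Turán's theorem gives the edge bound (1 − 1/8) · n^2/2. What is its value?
Turán density bound = (7/8) · 108^2/2 = 5103

Turán's theorem: ex(n, K_{r+1}) is achieved by the complete r-partite Turán graph T(n, r) with parts as balanced as possible, and is at most (1 − 1/r) · n^2/2. For r = 8, n = 108: the density bound is (7/8) · 11664/2 = 5103. The integer-valued extremum is e(T(108, 8)) = 5102, which is strictly less than the density bound 5103 since 8 ∤ 108 (the parts of T(108, 8) cannot all be equal).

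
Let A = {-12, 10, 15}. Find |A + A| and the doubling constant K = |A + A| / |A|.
K = |A + A| / |A| = 6/3 = 2

Enumerate A + A = {a + b : a, b ∈ A}. With |A| = 3, there are |A|^2 = 9 ordered sum pairs; collecting distinct values, A + A = {-24, -2, 3, 20, 25, 30}, so |A + A| = 6. Thus K = 6/3 = 2. For comparison, the minimum possible |A + A| over all 3-element sets is 2·3 − 1 = 5 (so min K = 5/3), attained only by arithmetic progressions.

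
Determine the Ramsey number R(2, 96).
R(2, 96) = 96

R(2, k) = k for all k ≥ 2: in a 2-colouring of K_k, either some edge is red (a red K_2) or all edges are blue (a blue K_k). And K_{95} coloured all-blue has no blue K_96, so R(2, 96) > 95. Hence R(2, 96) = 96.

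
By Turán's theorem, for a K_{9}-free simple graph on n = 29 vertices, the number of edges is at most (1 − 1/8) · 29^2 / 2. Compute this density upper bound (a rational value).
Turán density bound = (7/8) · 29^2/2 = 5887/16 ≈ 367.9375

Turán's theorem: ex(n, K_{r+1}) is achieved by the complete r-partite Turán graph T(n, r) with parts as balanced as possible, and is at most (1 − 1/r) · n^2/2. For r = 8, n = 29: the density bound is (7/8) · 841/2 = 5887/16 ≈ 367.9375. The integer-valued extremum is e(T(29, 8)) = 367, which is strictly less than the density bound 5887/16 since 8 ∤ 29 (the parts of T(29, 8) cannot all be equal).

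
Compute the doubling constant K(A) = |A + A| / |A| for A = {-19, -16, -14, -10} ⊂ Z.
K = |A + A| / |A| = 10/4 = 5/2

Enumerate A + A = {a + b : a, b ∈ A}. With |A| = 4, there are |A|^2 = 16 ordered sum pairs; collecting distinct values, A + A = {-38, -35, -33, -32, -30, -29, -28, -26, -24, -20}, so |A + A| = 10. Thus K = 10/4 = 5/2. For comparison, the minimum possible |A + A| over all 4-element sets is 2·4 − 1 = 7 (so min K = 7/4), attained only by arithmetic progressions.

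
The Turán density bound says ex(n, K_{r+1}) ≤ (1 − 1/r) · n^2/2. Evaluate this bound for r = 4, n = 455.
Turán density bound = (3/4) · 455^2/2 = 621075/8 ≈ 77634.375

Turán's theorem: ex(n, K_{r+1}) is achieved by the complete r-partite Turán graph T(n, r) with parts as balanced as possible, and is at most (1 − 1/r) · n^2/2. For r = 4, n = 455: the density bound is (3/4) · 207025/2 = 621075/8 ≈ 77634.375. The integer-valued extremum is e(T(455, 4)) = 77634, which is strictly less than the density bound 621075/8 since 4 ∤ 455 (the parts of T(455, 4) cannot all be equal).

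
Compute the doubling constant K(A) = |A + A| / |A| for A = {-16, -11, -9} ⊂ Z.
K = |A + A| / |A| = 6/3 = 2

Enumerate A + A = {a + b : a, b ∈ A}. With |A| = 3, there are |A|^2 = 9 ordered sum pairs; collecting distinct values, A + A = {-32, -27, -25, -22, -20, -18}, so |A + A| = 6. Thus K = 6/3 = 2. For comparison, the minimum possible |A + A| over all 3-element sets is 2·3 − 1 = 5 (so min K = 5/3), attained only by arithmetic progressions.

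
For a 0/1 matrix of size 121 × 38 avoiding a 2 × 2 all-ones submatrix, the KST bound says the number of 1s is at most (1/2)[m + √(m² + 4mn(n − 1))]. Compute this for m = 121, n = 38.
z(121, 38; 2, 2) ≤ (1/2)[121 + √(121² + 4·121·38·37)] = (1/2)[121 + √695145] = 477.3768

Kővári–Sós–Turán: let r_1, ..., r_121 be the row sums and z = Σ r_i the total number of 1s. Each pair of columns can share at most one row with both entries 1 (else a 2×2 all-ones block appears), so Σ_i C(r_i, 2) ≤ C(38, 2) = 703. By convexity Σ_i C(r_i, 2) ≥ 121·C(z/121, 2) = z(z − 121)/(2·121), giving z² − 121z − 121·38·37 ≤ 0 and hence z ≤ (1/2)[121 + √(14641 + 4·170126)] = (1/2)[121 + √695145] ≈ (1/2)(121 + 833.7536) = 477.3768.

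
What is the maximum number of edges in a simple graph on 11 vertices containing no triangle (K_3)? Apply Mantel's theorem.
ex(11, K_3) = ⌊11^2/4⌋ = 30

Mantel (1907): a triangle-free graph on n vertices has at most ⌊n^2/4⌋ edges, with equality for the complete bipartite graph K_{⌊n/2⌋, ⌈n/2⌉}. For n = 11: ⌊11^2/4⌋ = ⌊121/4⌋ = 30. The extremal graph is K_{5, 6}, which has 5·6 = 30 edges.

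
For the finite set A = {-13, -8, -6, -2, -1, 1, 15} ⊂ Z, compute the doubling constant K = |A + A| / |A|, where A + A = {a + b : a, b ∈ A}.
K = |A + A| / |A| = 24/7

Enumerate A + A = {a + b : a, b ∈ A}. With |A| = 7, there are |A|^2 = 49 ordered sum pairs; collecting distinct values, A + A = {-26, -21, -19, -16, -15, -14, -12, -10, -9, -8, -7, -5, -4, -3, -2, -1, 0, 2, 7, 9, 13, 14, 16, 30}, so |A + A| = 24. Thus K = 24/7. For comparison, the minimum possible |A + A| over all 7-element sets is 2·7 − 1 = 13 (so min K = 13/7), attained only by arithmetic progressions.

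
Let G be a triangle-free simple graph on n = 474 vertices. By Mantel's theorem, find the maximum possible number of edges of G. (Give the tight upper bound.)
ex(474, K_3) = ⌊474^2/4⌋ = 56169

Mantel (1907): a triangle-free graph on n vertices has at most ⌊n^2/4⌋ edges, with equality for the complete bipartite graph K_{⌊n/2⌋, ⌈n/2⌉}. For n = 474: ⌊474^2/4⌋ = ⌊224676/4⌋ = 56169. The extremal graph is K_{237, 237}, which has 237·237 = 56169 edges.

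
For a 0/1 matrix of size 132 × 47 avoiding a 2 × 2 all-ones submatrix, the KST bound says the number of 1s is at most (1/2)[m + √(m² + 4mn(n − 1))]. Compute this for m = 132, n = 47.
z(132, 47; 2, 2) ≤ (1/2)[132 + √(132² + 4·132·47·46)] = (1/2)[132 + √1158960] = 604.275

Kővári–Sós–Turán: let r_1, ..., r_132 be the row sums and z = Σ r_i the total number of 1s. Each pair of columns can share at most one row with both entries 1 (else a 2×2 all-ones block appears), so Σ_i C(r_i, 2) ≤ C(47, 2) = 1081. By convexity Σ_i C(r_i, 2) ≥ 132·C(z/132, 2) = z(z − 132)/(2·132), giving z² − 132z − 132·47·46 ≤ 0 and hence z ≤ (1/2)[132 + √(17424 + 4·285384)] = (1/2)[132 + √1158960] ≈ (1/2)(132 + 1076.55) = 604.275.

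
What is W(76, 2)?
W(76, 2) = 76 + 1 = 77

A 2-term AP is any pair of integers, so a monochromatic 2-AP exists iff some colour is used at least twice. With 76 colours, the colouring i ↦ i on {1, ..., 76} uses each colour once, avoiding any monochromatic pair, so W(76, 2) > 76. For {1, ..., 77}, pigeonhole forces two integers of the same colour, which form a monochromatic 2-AP. Hence W(76, 2) = 77.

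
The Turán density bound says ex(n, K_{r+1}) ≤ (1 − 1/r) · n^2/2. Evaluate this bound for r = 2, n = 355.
Turán density bound = (1/2) · 355^2/2 = 126025/4 ≈ 31506.25

Turán's theorem: ex(n, K_{r+1}) is achieved by the complete r-partite Turán graph T(n, r) with parts as balanced as possible, and is at most (1 − 1/r) · n^2/2. For r = 2, n = 355: the density bound is (1/2) · 126025/2 = 126025/4 ≈ 31506.25. The integer-valued extremum is e(T(355, 2)) = 31506, which is strictly less than the density bound 126025/4 since 2 ∤ 355 (the parts of T(355, 2) cannot all be equal).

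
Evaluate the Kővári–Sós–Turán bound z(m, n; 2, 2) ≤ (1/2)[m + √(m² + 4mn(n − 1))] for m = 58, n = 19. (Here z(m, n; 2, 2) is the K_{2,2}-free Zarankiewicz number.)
z(58, 19; 2, 2) ≤ (1/2)[58 + √(58² + 4·58·19·18)] = (1/2)[58 + √82708] = 172.795

Kővári–Sós–Turán: let r_1, ..., r_58 be the row sums and z = Σ r_i the total number of 1s. Each pair of columns can share at most one row with both entries 1 (else a 2×2 all-ones block appears), so Σ_i C(r_i, 2) ≤ C(19, 2) = 171. By convexity Σ_i C(r_i, 2) ≥ 58·C(z/58, 2) = z(z − 58)/(2·58), giving z² − 58z − 58·19·18 ≤ 0 and hence z ≤ (1/2)[58 + √(3364 + 4·19836)] = (1/2)[58 + √82708] ≈ (1/2)(58 + 287.59) = 172.795.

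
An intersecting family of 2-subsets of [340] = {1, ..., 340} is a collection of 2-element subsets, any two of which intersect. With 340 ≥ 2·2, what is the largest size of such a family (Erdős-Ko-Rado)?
max |F| = C(339, 1) = 339

Erdős-Ko-Rado (1961): when n ≥ 2k, max |F| = C(n−1, k−1). The bound is attained by the star {A : i ∈ A} for any fixed i ∈ [n]. Here C(340−1, 2−1) = C(339, 1) = 339.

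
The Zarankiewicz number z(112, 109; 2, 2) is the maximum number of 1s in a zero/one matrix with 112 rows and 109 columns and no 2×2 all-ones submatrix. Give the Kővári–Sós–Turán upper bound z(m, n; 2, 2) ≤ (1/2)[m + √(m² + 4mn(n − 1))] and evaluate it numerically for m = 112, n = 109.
z(112, 109; 2, 2) ≤ (1/2)[112 + √(112² + 4·112·109·108)] = (1/2)[112 + √5286400] = 1205.6086

Kővári–Sós–Turán: let r_1, ..., r_112 be the row sums and z = Σ r_i the total number of 1s. Each pair of columns can share at most one row with both entries 1 (else a 2×2 all-ones block appears), so Σ_i C(r_i, 2) ≤ C(109, 2) = 5886. By convexity Σ_i C(r_i, 2) ≥ 112·C(z/112, 2) = z(z − 112)/(2·112), giving z² − 112z − 112·109·108 ≤ 0 and hence z ≤ (1/2)[112 + √(12544 + 4·1318464)] = (1/2)[112 + √5286400] ≈ (1/2)(112 + 2299.2173) = 1205.6086.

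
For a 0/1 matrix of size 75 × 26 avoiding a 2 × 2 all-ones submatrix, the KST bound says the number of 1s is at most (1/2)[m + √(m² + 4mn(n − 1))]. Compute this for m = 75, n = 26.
z(75, 26; 2, 2) ≤ (1/2)[75 + √(75² + 4·75·26·25)] = (1/2)[75 + √200625] = 261.4559

Kővári–Sós–Turán: let r_1, ..., r_75 be the row sums and z = Σ r_i the total number of 1s. Each pair of columns can share at most one row with both entries 1 (else a 2×2 all-ones block appears), so Σ_i C(r_i, 2) ≤ C(26, 2) = 325. By convexity Σ_i C(r_i, 2) ≥ 75·C(z/75, 2) = z(z − 75)/(2·75), giving z² − 75z − 75·26·25 ≤ 0 and hence z ≤ (1/2)[75 + √(5625 + 4·48750)] = (1/2)[75 + √200625] ≈ (1/2)(75 + 447.9118) = 261.4559.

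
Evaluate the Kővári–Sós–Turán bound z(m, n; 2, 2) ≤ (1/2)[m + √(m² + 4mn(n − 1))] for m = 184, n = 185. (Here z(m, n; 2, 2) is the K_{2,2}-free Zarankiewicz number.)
z(184, 185; 2, 2) ≤ (1/2)[184 + √(184² + 4·184·185·184)] = (1/2)[184 + √25087296] = 2596.361

Kővári–Sós–Turán: let r_1, ..., r_184 be the row sums and z = Σ r_i the total number of 1s. Each pair of columns can share at most one row with both entries 1 (else a 2×2 all-ones block appears), so Σ_i C(r_i, 2) ≤ C(185, 2) = 17020. By convexity Σ_i C(r_i, 2) ≥ 184·C(z/184, 2) = z(z − 184)/(2·184), giving z² − 184z − 184·185·184 ≤ 0 and hence z ≤ (1/2)[184 + √(33856 + 4·6263360)] = (1/2)[184 + √25087296] ≈ (1/2)(184 + 5008.722) = 2596.361.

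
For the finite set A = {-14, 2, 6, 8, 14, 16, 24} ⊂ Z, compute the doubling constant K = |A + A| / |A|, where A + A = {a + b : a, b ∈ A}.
K = |A + A| / |A| = 23/7

Enumerate A + A = {a + b : a, b ∈ A}. With |A| = 7, there are |A|^2 = 49 ordered sum pairs; collecting distinct values, A + A = {-28, -12, -8, -6, 0, 2, 4, 8, 10, 12, 14, 16, 18, 20, 22, 24, 26, 28, 30, 32, 38, 40, 48}, so |A + A| = 23. Thus K = 23/7. For comparison, the minimum possible |A + A| over all 7-element sets is 2·7 − 1 = 13 (so min K = 13/7), attained only by arithmetic progressions.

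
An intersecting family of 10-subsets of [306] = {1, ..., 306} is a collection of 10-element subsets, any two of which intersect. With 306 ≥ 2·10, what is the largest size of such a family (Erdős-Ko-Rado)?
max |F| = C(305, 9) = 55871664980896050

The Erdős-Ko-Rado theorem states: for n ≥ 2k, an intersecting family of k-subsets of an n-element set has size at most C(n − 1, k − 1), with equality for 'star' families {A ⊆ [n] : |A| = k, i ∈ A} (fix an element i). For n = 306, k = 10: C(305, 9) = 55871664980896050.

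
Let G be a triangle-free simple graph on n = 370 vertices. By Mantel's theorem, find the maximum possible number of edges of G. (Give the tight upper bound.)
ex(370, K_3) = ⌊370^2/4⌋ = 34225

Mantel (1907): a triangle-free graph on n vertices has at most ⌊n^2/4⌋ edges, with equality for the complete bipartite graph K_{⌊n/2⌋, ⌈n/2⌉}. For n = 370: ⌊370^2/4⌋ = ⌊136900/4⌋ = 34225. The extremal graph is K_{185, 185}, which has 185·185 = 34225 edges.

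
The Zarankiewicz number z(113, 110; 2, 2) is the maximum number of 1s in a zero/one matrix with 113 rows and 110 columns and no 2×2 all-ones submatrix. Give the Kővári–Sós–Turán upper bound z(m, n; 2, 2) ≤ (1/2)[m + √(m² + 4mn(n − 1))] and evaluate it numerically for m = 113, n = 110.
z(113, 110; 2, 2) ≤ (1/2)[113 + √(113² + 4·113·110·109)] = (1/2)[113 + √5432249] = 1221.8593

Kővári–Sós–Turán: let r_1, ..., r_113 be the row sums and z = Σ r_i the total number of 1s. Each pair of columns can share at most one row with both entries 1 (else a 2×2 all-ones block appears), so Σ_i C(r_i, 2) ≤ C(110, 2) = 5995. By convexity Σ_i C(r_i, 2) ≥ 113·C(z/113, 2) = z(z − 113)/(2·113), giving z² − 113z − 113·110·109 ≤ 0 and hence z ≤ (1/2)[113 + √(12769 + 4·1354870)] = (1/2)[113 + √5432249] ≈ (1/2)(113 + 2330.7186) = 1221.8593.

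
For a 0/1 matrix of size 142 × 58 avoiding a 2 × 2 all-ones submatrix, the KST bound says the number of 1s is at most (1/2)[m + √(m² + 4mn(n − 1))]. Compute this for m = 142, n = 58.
z(142, 58; 2, 2) ≤ (1/2)[142 + √(142² + 4·142·58·57)] = (1/2)[142 + √1897972] = 759.8345

Kővári–Sós–Turán: let r_1, ..., r_142 be the row sums and z = Σ r_i the total number of 1s. Each pair of columns can share at most one row with both entries 1 (else a 2×2 all-ones block appears), so Σ_i C(r_i, 2) ≤ C(58, 2) = 1653. By convexity Σ_i C(r_i, 2) ≥ 142·C(z/142, 2) = z(z − 142)/(2·142), giving z² − 142z − 142·58·57 ≤ 0 and hence z ≤ (1/2)[142 + √(20164 + 4·469452)] = (1/2)[142 + √1897972] ≈ (1/2)(142 + 1377.669) = 759.8345.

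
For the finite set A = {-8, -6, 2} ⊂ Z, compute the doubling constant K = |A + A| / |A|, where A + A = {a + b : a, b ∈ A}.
K = |A + A| / |A| = 6/3 = 2

Enumerate A + A = {a + b : a, b ∈ A}. With |A| = 3, there are |A|^2 = 9 ordered sum pairs; collecting distinct values, A + A = {-16, -14, -12, -6, -4, 4}, so |A + A| = 6. Thus K = 6/3 = 2. For comparison, the minimum possible |A + A| over all 3-element sets is 2·3 − 1 = 5 (so min K = 5/3), attained only by arithmetic progressions.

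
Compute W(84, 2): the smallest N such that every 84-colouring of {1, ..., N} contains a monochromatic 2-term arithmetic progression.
W(84, 2) = 84 + 1 = 85

A 2-term AP is any pair of integers, so a monochromatic 2-AP exists iff some colour is used at least twice. With 84 colours, the colouring i ↦ i on {1, ..., 84} uses each colour once, avoiding any monochromatic pair, so W(84, 2) > 84. For {1, ..., 85}, pigeonhole forces two integers of the same colour, which form a monochromatic 2-AP. Hence W(84, 2) = 85.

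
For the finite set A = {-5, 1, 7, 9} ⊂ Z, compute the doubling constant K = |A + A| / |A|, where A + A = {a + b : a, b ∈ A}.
K = |A + A| / |A| = 9/4

Enumerate A + A = {a + b : a, b ∈ A}. With |A| = 4, there are |A|^2 = 16 ordered sum pairs; collecting distinct values, A + A = {-10, -4, 2, 4, 8, 10, 14, 16, 18}, so |A + A| = 9. Thus K = 9/4. For comparison, the minimum possible |A + A| over all 4-element sets is 2·4 − 1 = 7 (so min K = 7/4), attained only by arithmetic progressions.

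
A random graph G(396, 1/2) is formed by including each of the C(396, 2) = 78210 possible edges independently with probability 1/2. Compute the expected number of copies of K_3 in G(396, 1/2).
E[# K_3] = C(396, 3) · (1/2)^C(3, 2) = 10271580 / 2^3 = 2567895/2 = 1283947.5

For each 3-subset S of vertices (there are C(396, 3) = 10271580 such S), let X_S = 1 if S induces a K_3 (all C(3, 2) = 3 edges present). Then P(X_S = 1) = (1/2)^3 = 1/8. By linearity of expectation, E[# K_3] = C(396, 3) · (1/2)^3 = 10271580 / 8 = 2567895/2 = 1283947.5.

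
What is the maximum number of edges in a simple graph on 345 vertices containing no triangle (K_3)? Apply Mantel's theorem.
ex(345, K_3) = ⌊345^2/4⌋ = 29756

Mantel (1907): a triangle-free graph on n vertices has at most ⌊n^2/4⌋ edges, with equality for the complete bipartite graph K_{⌊n/2⌋, ⌈n/2⌉}. For n = 345: ⌊345^2/4⌋ = ⌊119025/4⌋ = 29756. The extremal graph is K_{172, 173}, which has 172·173 = 29756 edges.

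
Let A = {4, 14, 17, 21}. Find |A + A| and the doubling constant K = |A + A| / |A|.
K = |A + A| / |A| = 10/4 = 5/2

Enumerate A + A = {a + b : a, b ∈ A}. With |A| = 4, there are |A|^2 = 16 ordered sum pairs; collecting distinct values, A + A = {8, 18, 21, 25, 28, 31, 34, 35, 38, 42}, so |A + A| = 10. Thus K = 10/4 = 5/2. For comparison, the minimum possible |A + A| over all 4-element sets is 2·4 − 1 = 7 (so min K = 7/4), attained only by arithmetic progressions.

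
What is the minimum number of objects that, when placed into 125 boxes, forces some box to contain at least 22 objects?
n = (22 − 1)·125 + 1 = 2626

By the generalised pigeonhole principle, to guarantee some box contains ≥ r objects we need more than (r − 1) · k objects total. Threshold: n = (r − 1) · k + 1. With r = 22 and k = 125: n = 21 · 125 + 1 = 2625 + 1 = 2626. For n = 2625 = 21 · 125, we can put exactly 21 objects in every box, avoiding 22 in any single one — so 2626 is tight.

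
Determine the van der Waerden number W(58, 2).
W(58, 2) = 58 + 1 = 59

A 2-term AP is any pair of integers, so a monochromatic 2-AP exists iff some colour is used at least twice. With 58 colours, the colouring i ↦ i on {1, ..., 58} uses each colour once, avoiding any monochromatic pair, so W(58, 2) > 58. For {1, ..., 59}, pigeonhole forces two integers of the same colour, which form a monochromatic 2-AP. Hence W(58, 2) = 59.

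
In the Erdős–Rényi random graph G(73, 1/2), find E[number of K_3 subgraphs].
E[# K_3] = C(73, 3) · (1/2)^C(3, 2) = 62196 / 2^3 = 15549/2 = 7774.5

For each 3-subset S of vertices (there are C(73, 3) = 62196 such S), let X_S = 1 if S induces a K_3 (all C(3, 2) = 3 edges present). Then P(X_S = 1) = (1/2)^3 = 1/8. By linearity of expectation, E[# K_3] = C(73, 3) · (1/2)^3 = 62196 / 8 = 15549/2 = 7774.5.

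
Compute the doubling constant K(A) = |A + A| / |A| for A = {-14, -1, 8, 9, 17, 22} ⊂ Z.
K = |A + A| / |A| = 19/6

Enumerate A + A = {a + b : a, b ∈ A}. With |A| = 6, there are |A|^2 = 36 ordered sum pairs; collecting distinct values, A + A = {-28, -15, -6, -5, -2, 3, 7, 8, 16, 17, 18, 21, 25, 26, 30, 31, 34, 39, 44}, so |A + A| = 19. Thus K = 19/6. For comparison, the minimum possible |A + A| over all 6-element sets is 2·6 − 1 = 11 (so min K = 11/6), attained only by arithmetic progressions.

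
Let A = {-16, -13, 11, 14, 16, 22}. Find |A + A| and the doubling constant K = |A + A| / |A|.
K = |A + A| / |A| = 20/6 = 10/3

Enumerate A + A = {a + b : a, b ∈ A}. With |A| = 6, there are |A|^2 = 36 ordered sum pairs; collecting distinct values, A + A = {-32, -29, -26, -5, -2, 0, 1, 3, 6, 9, 22, 25, 27, 28, 30, 32, 33, 36, 38, 44}, so |A + A| = 20. Thus K = 20/6 = 10/3. For comparison, the minimum possible |A + A| over all 6-element sets is 2·6 − 1 = 11 (so min K = 11/6), attained only by arithmetic progressions.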